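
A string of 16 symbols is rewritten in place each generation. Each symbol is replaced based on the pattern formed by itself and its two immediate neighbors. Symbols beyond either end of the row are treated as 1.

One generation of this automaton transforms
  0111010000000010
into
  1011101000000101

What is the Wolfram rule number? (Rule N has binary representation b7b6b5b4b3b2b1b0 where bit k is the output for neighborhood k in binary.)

position 2: 111 → 1  (bit 7 = 1)
position 3: 110 → 1  (bit 6 = 1)
position 0: 101 → 1  (bit 5 = 1)
position 6: 100 → 1  (bit 4 = 1)
position 1: 011 → 0  (bit 3 = 0)
position 5: 010 → 0  (bit 2 = 0)
position 13: 001 → 1  (bit 1 = 1)
position 7: 000 → 0  (bit 0 = 0)
bits b7..b0 = 11110010 = 242

242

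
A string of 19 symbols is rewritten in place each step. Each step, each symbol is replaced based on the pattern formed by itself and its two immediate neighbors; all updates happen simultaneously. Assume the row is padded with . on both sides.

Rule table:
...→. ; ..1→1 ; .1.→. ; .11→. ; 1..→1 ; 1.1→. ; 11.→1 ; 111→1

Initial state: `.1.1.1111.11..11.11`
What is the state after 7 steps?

..1...1.1...111..11

1.....111..111.1..1
.1...1.1111.11..11.
1.1.1...111..111.11
.....1.1.1111.11..1
....1.....111..111.
...1.1...1.1111.111
..1...1.1...111..11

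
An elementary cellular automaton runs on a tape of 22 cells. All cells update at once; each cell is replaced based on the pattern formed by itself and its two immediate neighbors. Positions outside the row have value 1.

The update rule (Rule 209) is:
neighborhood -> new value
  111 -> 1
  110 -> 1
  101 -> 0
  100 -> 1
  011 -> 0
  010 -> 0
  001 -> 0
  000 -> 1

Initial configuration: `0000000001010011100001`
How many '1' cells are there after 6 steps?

17

1111111100001001111100
1111111111100100111110
1111111111110010011110
1111111111111001001110
1111111111111100100110
1111111111111110010010
count of 1: 17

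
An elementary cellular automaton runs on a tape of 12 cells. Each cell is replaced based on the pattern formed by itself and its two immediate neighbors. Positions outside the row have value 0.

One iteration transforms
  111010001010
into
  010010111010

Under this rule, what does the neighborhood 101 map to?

0

At position 3 the neighborhood is 101; the next row has 0 there.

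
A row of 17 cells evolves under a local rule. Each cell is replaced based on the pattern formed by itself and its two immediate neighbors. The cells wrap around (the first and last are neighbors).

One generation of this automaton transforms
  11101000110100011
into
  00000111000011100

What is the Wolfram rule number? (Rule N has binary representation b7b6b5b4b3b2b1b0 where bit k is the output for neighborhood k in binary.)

19

position 0: 111 → 0  (bit 7 = 0)
position 2: 110 → 0  (bit 6 = 0)
position 3: 101 → 0  (bit 5 = 0)
position 5: 100 → 1  (bit 4 = 1)
position 8: 011 → 0  (bit 3 = 0)
position 4: 010 → 0  (bit 2 = 0)
position 7: 001 → 1  (bit 1 = 1)
position 6: 000 → 1  (bit 0 = 1)
bits b7..b0 = 00010011 = 19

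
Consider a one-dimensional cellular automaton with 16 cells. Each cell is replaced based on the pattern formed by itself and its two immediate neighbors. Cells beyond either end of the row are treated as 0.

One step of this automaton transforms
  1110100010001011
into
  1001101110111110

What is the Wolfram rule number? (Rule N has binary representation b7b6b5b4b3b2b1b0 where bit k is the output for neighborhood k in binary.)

47

position 1: 111 → 0  (bit 7 = 0)
position 2: 110 → 0  (bit 6 = 0)
position 3: 101 → 1  (bit 5 = 1)
position 5: 100 → 0  (bit 4 = 0)
position 0: 011 → 1  (bit 3 = 1)
position 4: 010 → 1  (bit 2 = 1)
position 7: 001 → 1  (bit 1 = 1)
position 6: 000 → 1  (bit 0 = 1)
bits b7..b0 = 00101111 = 47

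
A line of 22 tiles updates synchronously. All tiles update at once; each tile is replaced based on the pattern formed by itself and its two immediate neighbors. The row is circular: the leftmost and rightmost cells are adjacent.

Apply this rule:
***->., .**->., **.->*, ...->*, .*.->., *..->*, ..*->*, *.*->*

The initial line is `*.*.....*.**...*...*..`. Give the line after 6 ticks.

**...**.**..**..**.**.

.*.*****.*.****.***.**
*.*....**.*...**..**.*
**.****.**.***.***.**.
.**...**.**..**..**.**
*.****.**.***.***.**.*
**...**.**..**..**.**.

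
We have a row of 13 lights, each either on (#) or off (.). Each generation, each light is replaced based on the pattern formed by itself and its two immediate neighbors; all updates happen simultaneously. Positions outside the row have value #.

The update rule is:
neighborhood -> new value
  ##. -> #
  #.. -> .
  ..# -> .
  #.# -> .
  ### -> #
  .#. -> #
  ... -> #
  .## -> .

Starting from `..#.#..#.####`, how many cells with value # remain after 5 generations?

generation 1: ..#.#..#..###
generation 2: ..#.#..#...##
generation 3: ..#.#..#.#..#
generation 4: ..#.#..#.#...
generation 5: ..#.#..#.#.#.
count of #: 5

5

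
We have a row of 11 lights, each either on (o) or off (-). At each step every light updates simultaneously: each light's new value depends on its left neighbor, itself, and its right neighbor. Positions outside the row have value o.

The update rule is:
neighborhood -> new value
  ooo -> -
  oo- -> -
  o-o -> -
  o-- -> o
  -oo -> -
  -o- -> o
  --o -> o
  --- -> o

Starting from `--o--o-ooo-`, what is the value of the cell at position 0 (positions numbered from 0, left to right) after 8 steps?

oooooo-----
------ooooo
oooooo-----  (repeats step 1; period 2)
step 8: ------ooooo
position 0 holds -

-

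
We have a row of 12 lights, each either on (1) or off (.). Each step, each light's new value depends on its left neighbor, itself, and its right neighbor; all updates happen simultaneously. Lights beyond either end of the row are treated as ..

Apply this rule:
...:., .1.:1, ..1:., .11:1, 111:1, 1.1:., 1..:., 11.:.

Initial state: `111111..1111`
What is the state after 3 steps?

111.....1...

step 1: 11111...111.
step 2: 1111....11..
step 3: 111.....1...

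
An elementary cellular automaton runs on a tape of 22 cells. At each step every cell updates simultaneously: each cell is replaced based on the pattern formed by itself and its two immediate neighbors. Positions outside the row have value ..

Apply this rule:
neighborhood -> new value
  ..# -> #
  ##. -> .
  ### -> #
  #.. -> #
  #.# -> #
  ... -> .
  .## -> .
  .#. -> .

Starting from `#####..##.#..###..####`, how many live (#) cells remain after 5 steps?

12

step 1: .###.##..#.##.#.##.##.
step 2: #.#.#..##.#..#.#..#..#
step 3: .#.#.##..#.##.#.##.##.
step 4: #.#.#..##.#..#.#..#..#  (repeats step 2; period 2)
step 5: .#.#.##..#.##.#.##.##.
count of #: 12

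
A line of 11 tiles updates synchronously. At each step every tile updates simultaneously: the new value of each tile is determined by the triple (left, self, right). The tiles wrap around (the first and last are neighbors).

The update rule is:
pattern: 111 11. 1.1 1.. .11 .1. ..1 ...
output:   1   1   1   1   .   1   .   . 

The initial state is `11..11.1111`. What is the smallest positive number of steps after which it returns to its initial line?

11

step 1: 111..11.111
step 2: 1111..11.11
step 3: 11111..11.1
step 4: 111111..11.
step 5: .111111..11
step 6: 1.111111..1
step 7: 11.111111..
step 8: .11.111111.
step 9: ..11.111111
step 10: 1..11.11111
step 11: 11..11.1111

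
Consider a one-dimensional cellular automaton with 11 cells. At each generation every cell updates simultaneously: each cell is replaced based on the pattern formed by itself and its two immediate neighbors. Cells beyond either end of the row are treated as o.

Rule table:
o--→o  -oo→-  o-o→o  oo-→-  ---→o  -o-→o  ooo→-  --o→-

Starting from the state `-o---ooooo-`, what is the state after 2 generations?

----ooooo--

generation 1: oooo------o
generation 2: ----ooooo--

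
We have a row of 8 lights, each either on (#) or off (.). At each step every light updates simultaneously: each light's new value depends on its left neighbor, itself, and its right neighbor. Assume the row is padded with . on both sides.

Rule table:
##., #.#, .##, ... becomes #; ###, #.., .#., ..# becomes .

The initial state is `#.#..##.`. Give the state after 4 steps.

.#...##.
...#.##.
##..###.
##..#.#.

##..#.#.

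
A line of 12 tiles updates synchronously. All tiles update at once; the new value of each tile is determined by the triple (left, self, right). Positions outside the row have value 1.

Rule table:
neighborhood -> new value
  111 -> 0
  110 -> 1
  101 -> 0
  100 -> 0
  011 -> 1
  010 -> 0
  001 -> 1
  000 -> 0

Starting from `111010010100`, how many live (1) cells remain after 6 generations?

4

generation 1: 001000100001
generation 2: 010001000011
generation 3: 000010000110
generation 4: 000100001110
generation 5: 001000011010
generation 6: 010000111000
count of 1: 4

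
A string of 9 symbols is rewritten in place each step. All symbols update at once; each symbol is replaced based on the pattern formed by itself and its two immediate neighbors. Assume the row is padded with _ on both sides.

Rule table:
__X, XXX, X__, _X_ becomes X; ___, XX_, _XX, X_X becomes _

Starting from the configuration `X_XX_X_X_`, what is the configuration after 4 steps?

X____X_XX
XX__XX___
__XX__X__
_X__XXXX_

_X__XXXX_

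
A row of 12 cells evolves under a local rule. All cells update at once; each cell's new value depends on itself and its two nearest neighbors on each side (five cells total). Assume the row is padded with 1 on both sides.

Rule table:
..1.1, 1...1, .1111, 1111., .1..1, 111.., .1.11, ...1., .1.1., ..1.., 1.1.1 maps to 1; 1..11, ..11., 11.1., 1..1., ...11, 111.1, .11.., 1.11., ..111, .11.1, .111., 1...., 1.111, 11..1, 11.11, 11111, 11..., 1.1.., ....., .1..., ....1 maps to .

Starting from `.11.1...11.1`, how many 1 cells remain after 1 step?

1

......1.....
count of 1: 1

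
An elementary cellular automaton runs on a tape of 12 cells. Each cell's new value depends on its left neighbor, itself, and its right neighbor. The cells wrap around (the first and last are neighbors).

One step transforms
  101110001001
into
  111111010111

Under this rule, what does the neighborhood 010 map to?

0

At position 8 the neighborhood is 010; the next row has 0 there.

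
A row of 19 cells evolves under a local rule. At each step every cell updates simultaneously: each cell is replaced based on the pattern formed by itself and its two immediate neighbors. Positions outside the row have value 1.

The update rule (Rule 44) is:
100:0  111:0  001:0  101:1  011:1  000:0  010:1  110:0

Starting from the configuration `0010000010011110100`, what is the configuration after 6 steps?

0010000010010001000

0010000010010001100
0010000010010001000
0010000010010001000  (fixed point — unchanged through step 6)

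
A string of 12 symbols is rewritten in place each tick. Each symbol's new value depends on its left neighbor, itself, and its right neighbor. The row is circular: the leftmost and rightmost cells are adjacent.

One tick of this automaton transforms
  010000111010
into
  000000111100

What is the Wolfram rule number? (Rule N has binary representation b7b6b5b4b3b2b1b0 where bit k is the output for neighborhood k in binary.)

232

position 7: 111 → 1  (bit 7 = 1)
position 8: 110 → 1  (bit 6 = 1)
position 9: 101 → 1  (bit 5 = 1)
position 2: 100 → 0  (bit 4 = 0)
position 6: 011 → 1  (bit 3 = 1)
position 1: 010 → 0  (bit 2 = 0)
position 0: 001 → 0  (bit 1 = 0)
position 3: 000 → 0  (bit 0 = 0)
bits b7..b0 = 11101000 = 232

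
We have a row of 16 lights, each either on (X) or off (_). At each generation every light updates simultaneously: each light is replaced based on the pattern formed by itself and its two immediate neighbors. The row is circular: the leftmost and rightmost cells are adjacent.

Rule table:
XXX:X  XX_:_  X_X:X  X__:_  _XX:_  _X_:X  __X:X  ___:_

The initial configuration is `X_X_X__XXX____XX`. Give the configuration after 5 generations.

_XXXX_X_X____X_X
X_XX_XXXX___XXXX
_X__X_XX___X_XXX
XX_XXX____XXX_X_
__X_X____X_X_XXX

__X_X____X_X_XXX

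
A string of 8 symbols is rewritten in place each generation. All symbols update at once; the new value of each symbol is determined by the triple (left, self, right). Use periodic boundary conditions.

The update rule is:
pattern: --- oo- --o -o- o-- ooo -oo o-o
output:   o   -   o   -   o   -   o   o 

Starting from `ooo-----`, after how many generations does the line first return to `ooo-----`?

16

o--ooooo
-ooo----
oo--oooo
--ooo---
ooo--ooo
---ooo--
oooo--oo
----ooo-
ooooo--o
-----ooo
oooooo--
o-----oo
-oooooo-
oo-----o
--oooooo
ooo-----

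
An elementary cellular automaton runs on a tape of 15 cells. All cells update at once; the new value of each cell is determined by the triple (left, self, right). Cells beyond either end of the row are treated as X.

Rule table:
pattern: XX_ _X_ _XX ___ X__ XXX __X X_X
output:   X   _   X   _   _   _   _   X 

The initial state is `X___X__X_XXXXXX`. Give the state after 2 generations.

X_______XX_____
X_______XX_____

X_______XX_____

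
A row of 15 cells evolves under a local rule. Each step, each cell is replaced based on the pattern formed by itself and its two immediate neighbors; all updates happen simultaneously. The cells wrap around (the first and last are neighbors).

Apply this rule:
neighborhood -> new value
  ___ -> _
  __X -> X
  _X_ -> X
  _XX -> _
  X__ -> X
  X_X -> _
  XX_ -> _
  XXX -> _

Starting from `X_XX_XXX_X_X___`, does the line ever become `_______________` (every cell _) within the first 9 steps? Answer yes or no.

X________X_XX_X
_X______XX_____
XXX____X__X____
___X__XXXXXX__X
X_XXXX______XXX
______X____X___
_____XXX__XXX__
____X___XX___X_
___XXX_X__X_XXX
step 9 is ___XXX_X__X_XXX, still not uniform _

no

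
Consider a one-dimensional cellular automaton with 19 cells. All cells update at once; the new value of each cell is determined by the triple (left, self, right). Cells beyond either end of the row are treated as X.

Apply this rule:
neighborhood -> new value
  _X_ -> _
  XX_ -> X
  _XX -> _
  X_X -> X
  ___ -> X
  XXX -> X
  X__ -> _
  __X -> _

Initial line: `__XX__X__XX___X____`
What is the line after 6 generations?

XX_XXX___XX_XXXXX__

___X______X_X___XX_
_X___XXXX__X__X__XX
X__X__XXX_________X
X______XX_XXXXXXX__
X_XXXX__XX_XXXXXX__
XX_XXX___XX_XXXXX__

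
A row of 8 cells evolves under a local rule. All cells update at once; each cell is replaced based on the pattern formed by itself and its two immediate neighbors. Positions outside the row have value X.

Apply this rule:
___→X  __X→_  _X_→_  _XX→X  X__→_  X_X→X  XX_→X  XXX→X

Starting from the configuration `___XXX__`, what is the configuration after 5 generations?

_X_XXX__
X_XXXX__
XXXXXX__
XXXXXX__  (fixed point — unchanged through generation 5)

XXXXXX__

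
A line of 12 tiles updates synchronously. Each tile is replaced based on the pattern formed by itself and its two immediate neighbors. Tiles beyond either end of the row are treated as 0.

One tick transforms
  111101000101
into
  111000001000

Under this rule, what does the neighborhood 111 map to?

1

At position 1 the neighborhood is 111; the next row has 1 there.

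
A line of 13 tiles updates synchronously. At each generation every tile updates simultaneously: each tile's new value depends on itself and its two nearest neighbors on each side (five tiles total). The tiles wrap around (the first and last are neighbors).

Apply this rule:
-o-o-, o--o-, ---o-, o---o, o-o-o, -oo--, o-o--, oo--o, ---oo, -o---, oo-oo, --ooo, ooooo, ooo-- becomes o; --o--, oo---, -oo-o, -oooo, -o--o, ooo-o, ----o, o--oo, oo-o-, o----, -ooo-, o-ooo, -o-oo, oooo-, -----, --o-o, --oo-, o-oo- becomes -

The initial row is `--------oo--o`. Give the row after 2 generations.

oo----o------

o------o-ooo-
oo----o------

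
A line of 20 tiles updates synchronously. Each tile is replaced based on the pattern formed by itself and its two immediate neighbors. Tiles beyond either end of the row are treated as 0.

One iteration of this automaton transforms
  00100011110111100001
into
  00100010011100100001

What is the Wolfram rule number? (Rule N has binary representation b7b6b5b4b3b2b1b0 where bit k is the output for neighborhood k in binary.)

108

position 7: 111 → 0  (bit 7 = 0)
position 9: 110 → 1  (bit 6 = 1)
position 10: 101 → 1  (bit 5 = 1)
position 3: 100 → 0  (bit 4 = 0)
position 6: 011 → 1  (bit 3 = 1)
position 2: 010 → 1  (bit 2 = 1)
position 1: 001 → 0  (bit 1 = 0)
position 0: 000 → 0  (bit 0 = 0)
bits b7..b0 = 01101100 = 108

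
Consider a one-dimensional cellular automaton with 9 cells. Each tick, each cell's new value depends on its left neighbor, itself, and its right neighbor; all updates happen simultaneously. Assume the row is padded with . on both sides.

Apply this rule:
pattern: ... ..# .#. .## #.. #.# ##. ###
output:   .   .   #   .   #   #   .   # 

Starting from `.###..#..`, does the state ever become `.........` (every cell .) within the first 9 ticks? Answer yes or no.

no

..#.#.##.
..####..#
...##.#.#
.....####
......##.
........#
........#  (fixed point — unchanged through tick 9)
tick 9 is ........#, still not uniform .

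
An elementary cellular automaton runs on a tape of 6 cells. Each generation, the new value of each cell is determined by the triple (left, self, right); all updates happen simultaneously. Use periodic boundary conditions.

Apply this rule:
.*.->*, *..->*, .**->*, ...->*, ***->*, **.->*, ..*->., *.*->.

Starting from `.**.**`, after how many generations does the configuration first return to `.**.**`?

1

.**.**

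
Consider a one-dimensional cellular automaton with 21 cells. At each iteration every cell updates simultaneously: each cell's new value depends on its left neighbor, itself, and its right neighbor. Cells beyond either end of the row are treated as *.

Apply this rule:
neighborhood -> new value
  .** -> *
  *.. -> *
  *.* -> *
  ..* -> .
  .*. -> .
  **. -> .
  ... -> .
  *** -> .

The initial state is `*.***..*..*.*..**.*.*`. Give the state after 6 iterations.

.**..*..*..*.*.*.*.**
**.*..*..*..*.*.*.**.
..*.*..*..*..*.*.**.*
*..*.*..*..*..*.**.**
.*..*.*..*..*..**.**.
*.*..*.*..*..*.*.**.*

*.*..*.*..*..*.*.**.*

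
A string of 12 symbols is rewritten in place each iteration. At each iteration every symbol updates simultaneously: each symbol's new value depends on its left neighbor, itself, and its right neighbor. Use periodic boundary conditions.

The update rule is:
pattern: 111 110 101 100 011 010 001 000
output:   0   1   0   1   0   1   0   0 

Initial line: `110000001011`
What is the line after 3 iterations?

000110000110

iteration 1: 011000001000
iteration 2: 001100001100
iteration 3: 000110000110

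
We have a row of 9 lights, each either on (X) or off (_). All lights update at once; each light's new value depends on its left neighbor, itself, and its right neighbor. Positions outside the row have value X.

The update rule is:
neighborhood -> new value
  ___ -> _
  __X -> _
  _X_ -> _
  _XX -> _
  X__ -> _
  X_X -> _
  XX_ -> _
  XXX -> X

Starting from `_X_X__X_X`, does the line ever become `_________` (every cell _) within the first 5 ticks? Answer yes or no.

_________
all cells are _ at tick 1

yes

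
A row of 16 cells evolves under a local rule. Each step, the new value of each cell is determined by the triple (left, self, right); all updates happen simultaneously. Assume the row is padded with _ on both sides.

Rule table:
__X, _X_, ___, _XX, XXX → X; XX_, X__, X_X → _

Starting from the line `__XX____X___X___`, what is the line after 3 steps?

X__XXXX__XX__XX_

XXX__XXXX_XXX_XX
XX__XXXX__XX__X_
X__XXXX__XX__XX_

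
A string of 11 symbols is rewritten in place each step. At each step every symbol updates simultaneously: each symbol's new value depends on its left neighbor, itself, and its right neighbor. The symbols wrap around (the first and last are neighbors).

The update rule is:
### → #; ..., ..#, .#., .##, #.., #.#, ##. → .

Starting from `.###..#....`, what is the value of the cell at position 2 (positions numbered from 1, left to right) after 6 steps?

.

step 1: ..#........
step 2: ...........
step 3: ...........  (fixed point — unchanged through step 6)
position 2 holds .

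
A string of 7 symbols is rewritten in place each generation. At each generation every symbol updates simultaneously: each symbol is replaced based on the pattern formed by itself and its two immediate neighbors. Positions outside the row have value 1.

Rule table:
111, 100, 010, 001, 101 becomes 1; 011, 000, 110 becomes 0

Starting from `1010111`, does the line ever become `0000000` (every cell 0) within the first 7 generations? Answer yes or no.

0111011
1010101
0111110
1011101
0101010
1111111
1111111
generation 7 is 1111111, still not uniform 0

no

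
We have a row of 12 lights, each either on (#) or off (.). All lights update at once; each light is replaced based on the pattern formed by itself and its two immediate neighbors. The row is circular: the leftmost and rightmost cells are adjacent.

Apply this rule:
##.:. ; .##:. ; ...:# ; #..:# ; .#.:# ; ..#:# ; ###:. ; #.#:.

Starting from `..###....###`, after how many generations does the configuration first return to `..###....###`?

##...####...
..###....###

2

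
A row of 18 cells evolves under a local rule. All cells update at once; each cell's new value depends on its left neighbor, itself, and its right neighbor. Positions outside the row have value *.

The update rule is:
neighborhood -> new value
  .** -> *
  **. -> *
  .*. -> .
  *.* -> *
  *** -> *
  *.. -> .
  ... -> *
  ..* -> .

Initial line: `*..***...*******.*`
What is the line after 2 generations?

generation 1: *..***.*.*********
generation 2: *..****.**********

*..****.**********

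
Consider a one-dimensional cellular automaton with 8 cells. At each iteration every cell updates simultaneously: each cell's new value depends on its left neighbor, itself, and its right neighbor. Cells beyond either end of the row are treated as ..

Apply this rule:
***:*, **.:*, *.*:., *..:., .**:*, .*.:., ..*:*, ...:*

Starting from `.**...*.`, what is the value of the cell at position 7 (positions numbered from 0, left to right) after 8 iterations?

*

iteration 1: ***.**..
iteration 2: ***.**.*
iteration 3: ***.**..  (repeats iteration 1; period 2)
iteration 8: ***.**.*
position 7 holds *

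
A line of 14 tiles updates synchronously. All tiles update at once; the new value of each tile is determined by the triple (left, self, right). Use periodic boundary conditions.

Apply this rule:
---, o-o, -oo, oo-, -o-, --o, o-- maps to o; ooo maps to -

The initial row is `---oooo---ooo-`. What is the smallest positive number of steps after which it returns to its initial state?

2

oooo--ooooo-oo
---oooo---ooo-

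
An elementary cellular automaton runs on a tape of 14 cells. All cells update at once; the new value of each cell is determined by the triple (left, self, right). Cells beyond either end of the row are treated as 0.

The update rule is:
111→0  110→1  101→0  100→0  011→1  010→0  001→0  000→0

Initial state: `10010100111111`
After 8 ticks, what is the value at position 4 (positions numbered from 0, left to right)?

00000000100001
00000000000000
00000000000000  (fixed point — unchanged through tick 8)
position 4 holds 0

0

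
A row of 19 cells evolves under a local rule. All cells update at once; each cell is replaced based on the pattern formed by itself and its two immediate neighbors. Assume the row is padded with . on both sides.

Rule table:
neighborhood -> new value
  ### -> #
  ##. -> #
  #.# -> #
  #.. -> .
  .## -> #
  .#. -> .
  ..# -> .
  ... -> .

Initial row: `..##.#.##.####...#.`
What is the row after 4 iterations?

iteration 1: ..###.########.....
iteration 2: ..############.....
iteration 3: ..############.....  (fixed point — unchanged through iteration 4)

..############.....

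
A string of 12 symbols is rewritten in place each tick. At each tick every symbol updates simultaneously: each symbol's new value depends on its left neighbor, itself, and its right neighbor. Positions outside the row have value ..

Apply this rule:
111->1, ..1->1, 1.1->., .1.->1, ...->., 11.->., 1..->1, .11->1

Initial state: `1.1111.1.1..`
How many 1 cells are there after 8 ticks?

tick 1: 1.111..1.11.
tick 2: 1.11.111.1.1
tick 3: 1.1..11..1.1
tick 4: 1.1111.111.1
tick 5: 1.111..11..1
tick 6: 1.11.111.111
tick 7: 1.1..11..11.
tick 8: 1.1111.111.1
count of 1: 9

9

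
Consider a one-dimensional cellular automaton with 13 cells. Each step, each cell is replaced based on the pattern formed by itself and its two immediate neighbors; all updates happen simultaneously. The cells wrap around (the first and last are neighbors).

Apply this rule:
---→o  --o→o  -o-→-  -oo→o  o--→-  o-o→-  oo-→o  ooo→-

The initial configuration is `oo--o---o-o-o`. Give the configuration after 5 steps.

step 1: -o-o--oo----o
step 2: -----ooo-ooo-
step 3: oooooo-o-o-o-
step 4: o----o-------
step 5: --ooo--oooooo

--ooo--oooooo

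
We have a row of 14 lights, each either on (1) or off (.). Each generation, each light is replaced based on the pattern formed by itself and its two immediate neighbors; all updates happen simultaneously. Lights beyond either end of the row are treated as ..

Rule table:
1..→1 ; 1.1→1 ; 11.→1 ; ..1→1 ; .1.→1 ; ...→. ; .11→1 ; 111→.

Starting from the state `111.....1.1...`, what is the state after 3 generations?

1.11...11111..
11111.11...11.
1...11111.1111

1...11111.1111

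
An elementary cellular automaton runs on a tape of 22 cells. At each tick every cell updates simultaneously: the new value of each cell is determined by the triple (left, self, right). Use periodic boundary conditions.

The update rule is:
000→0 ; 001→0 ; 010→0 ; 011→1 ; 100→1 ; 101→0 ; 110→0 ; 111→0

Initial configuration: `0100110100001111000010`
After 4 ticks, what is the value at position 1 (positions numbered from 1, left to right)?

0010100010001000100001
1000010001000100010000
0100001000100010001000
0010000100010001000100
position 1 holds 0

0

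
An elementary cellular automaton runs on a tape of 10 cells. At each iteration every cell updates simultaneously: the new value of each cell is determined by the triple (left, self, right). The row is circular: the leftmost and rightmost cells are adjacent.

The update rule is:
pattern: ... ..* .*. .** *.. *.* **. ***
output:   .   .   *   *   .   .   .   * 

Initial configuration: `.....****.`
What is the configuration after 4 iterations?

.....***..
.....**...
.....*....
.....*....

.....*....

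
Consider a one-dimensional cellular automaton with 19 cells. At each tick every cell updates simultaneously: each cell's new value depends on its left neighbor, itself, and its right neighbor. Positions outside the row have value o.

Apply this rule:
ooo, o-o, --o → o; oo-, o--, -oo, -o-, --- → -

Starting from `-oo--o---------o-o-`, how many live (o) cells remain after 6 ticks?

o---o---------o-o-o
---o---------o-o-o-
--o---------o-o-o-o
-o---------o-o-o-o-
o---------o-o-o-o-o
---------o-o-o-o-o-
count of o: 5

5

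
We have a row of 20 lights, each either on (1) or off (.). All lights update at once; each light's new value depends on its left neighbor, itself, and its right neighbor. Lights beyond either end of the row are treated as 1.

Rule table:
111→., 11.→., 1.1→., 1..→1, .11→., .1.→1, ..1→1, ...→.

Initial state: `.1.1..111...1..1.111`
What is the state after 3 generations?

.1.111...1.11111....
.1....1.11......1..1
.11..11...1....1111.

.11..11...1....1111.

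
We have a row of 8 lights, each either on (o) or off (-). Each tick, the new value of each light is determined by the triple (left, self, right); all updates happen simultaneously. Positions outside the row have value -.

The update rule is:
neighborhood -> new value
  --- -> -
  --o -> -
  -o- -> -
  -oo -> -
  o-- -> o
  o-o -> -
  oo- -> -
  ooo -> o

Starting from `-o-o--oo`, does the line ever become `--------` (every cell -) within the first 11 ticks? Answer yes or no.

tick 1: ----o---
tick 2: -----o--
tick 3: ------o-
tick 4: -------o
tick 5: --------
all cells are - at tick 5

yes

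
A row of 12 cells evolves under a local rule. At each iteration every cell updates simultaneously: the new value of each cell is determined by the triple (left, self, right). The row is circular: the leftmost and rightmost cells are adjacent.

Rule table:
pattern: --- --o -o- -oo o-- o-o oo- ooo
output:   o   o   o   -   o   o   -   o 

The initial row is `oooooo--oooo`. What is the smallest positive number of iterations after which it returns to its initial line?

ooooo-oo-ooo
oooo-o--o-oo
ooo-oooooo-o
oo-o-oooo-o-
--ooo-oo-ooo
oo-o-o--o-o-
--oooooooooo
oo-oooooooo-
--o-oooooo-o
oooo-oooo-oo
ooo-o-oo-o-o
oo-ooo--ooo-
--o-o-oo-o-o
oooooo--oooo

14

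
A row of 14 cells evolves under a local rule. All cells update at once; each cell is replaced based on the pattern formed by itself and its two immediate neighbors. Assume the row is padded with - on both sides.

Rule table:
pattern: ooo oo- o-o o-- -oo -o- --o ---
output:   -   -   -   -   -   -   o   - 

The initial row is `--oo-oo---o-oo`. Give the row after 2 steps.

o-------o-----

-o-------o----
o-------o-----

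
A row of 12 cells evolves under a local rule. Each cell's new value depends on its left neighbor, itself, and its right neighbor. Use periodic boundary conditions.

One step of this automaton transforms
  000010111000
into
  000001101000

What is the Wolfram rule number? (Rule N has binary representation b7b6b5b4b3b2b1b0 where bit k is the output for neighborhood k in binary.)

position 7: 111 → 0  (bit 7 = 0)
position 8: 110 → 1  (bit 6 = 1)
position 5: 101 → 1  (bit 5 = 1)
position 9: 100 → 0  (bit 4 = 0)
position 6: 011 → 1  (bit 3 = 1)
position 4: 010 → 0  (bit 2 = 0)
position 3: 001 → 0  (bit 1 = 0)
position 0: 000 → 0  (bit 0 = 0)
bits b7..b0 = 01101000 = 104

104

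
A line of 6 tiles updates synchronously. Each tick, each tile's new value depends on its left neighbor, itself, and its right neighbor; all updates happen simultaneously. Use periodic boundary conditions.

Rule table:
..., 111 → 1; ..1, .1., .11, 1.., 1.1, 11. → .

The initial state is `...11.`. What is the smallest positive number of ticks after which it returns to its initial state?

tick 1: 11....
tick 2: ...11.

2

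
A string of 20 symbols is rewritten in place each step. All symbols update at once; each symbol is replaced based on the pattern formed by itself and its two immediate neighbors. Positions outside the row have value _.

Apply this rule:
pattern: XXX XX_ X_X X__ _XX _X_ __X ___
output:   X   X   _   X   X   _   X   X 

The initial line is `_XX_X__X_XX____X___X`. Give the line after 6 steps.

XXXXXXXXXXXXXXX_XXXX

XXX__XX__XXXXXX_XXX_
XXXXXXXXXXXXXXX_XXXX
XXXXXXXXXXXXXXX_XXXX  (fixed point — unchanged through step 6)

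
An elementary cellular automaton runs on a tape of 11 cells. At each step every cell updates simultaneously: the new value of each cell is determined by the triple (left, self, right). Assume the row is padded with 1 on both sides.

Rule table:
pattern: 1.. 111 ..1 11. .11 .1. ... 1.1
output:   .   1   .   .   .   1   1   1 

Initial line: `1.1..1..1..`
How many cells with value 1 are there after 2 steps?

3

.11..1..1..
1....1..1..
count of 1: 3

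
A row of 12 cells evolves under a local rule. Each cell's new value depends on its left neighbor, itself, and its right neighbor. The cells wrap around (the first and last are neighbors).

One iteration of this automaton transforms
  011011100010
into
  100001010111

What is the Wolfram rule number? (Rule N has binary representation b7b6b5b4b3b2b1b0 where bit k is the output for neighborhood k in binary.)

150

position 5: 111 → 1  (bit 7 = 1)
position 2: 110 → 0  (bit 6 = 0)
position 3: 101 → 0  (bit 5 = 0)
position 7: 100 → 1  (bit 4 = 1)
position 1: 011 → 0  (bit 3 = 0)
position 10: 010 → 1  (bit 2 = 1)
position 0: 001 → 1  (bit 1 = 1)
position 8: 000 → 0  (bit 0 = 0)
bits b7..b0 = 10010110 = 150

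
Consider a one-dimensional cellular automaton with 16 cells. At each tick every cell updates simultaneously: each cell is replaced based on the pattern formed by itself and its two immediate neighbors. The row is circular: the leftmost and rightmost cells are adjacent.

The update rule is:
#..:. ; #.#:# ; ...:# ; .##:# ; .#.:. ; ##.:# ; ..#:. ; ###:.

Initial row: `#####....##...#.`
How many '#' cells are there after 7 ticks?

tick 1: #...#.##.##.#..#
tick 2: #.#..#######...#
tick 3: ##...#.....#.#.#
tick 4: .#.#...###..#.##
tick 5: #.#..#.#.#...###
tick 6: ##....#.#..#.#..
tick 7: ##.##..#....#...
count of #: 6

6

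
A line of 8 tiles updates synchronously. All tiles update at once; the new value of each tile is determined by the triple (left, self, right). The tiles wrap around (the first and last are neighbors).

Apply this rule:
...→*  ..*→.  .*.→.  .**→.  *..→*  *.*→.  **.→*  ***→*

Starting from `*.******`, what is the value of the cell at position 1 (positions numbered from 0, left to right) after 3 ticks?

*

*..*****
**..****
***..***
position 1 holds *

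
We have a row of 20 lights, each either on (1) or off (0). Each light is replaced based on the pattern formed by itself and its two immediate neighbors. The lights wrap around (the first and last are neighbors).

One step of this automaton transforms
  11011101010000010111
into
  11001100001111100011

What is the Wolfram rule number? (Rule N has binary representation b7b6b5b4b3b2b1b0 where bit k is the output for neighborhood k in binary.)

211

position 0: 111 → 1  (bit 7 = 1)
position 1: 110 → 1  (bit 6 = 1)
position 2: 101 → 0  (bit 5 = 0)
position 10: 100 → 1  (bit 4 = 1)
position 3: 011 → 0  (bit 3 = 0)
position 7: 010 → 0  (bit 2 = 0)
position 14: 001 → 1  (bit 1 = 1)
position 11: 000 → 1  (bit 0 = 1)
bits b7..b0 = 11010011 = 211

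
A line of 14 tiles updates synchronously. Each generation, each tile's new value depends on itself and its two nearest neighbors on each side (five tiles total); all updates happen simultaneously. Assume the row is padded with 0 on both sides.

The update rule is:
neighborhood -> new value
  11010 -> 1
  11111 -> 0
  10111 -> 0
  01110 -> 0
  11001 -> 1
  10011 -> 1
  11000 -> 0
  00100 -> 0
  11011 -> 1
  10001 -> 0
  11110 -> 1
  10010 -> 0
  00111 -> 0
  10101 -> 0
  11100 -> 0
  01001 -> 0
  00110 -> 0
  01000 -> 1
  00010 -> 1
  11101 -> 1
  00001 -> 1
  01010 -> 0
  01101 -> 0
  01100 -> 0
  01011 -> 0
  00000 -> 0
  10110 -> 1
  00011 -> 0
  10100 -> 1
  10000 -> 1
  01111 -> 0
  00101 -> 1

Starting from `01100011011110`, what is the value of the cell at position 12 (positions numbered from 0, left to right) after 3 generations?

0

00000000100100
00000011000011
00001000011000
position 12 holds 0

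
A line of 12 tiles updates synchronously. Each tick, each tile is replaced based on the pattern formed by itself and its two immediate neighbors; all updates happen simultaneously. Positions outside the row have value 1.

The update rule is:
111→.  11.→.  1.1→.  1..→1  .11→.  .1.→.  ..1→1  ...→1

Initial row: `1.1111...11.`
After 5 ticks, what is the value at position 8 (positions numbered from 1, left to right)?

......111...
111111...111
......111...  (repeats tick 1; period 2)
tick 5: ......111...
position 8 holds 1

1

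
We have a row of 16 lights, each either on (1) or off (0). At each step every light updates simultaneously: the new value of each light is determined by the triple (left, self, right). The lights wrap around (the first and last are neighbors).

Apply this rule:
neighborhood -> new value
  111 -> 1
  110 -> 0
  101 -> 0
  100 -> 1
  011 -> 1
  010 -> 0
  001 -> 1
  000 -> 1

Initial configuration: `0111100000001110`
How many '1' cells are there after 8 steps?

12

1111011111111101
1110011111111001
1101111111110111
1001111111100111
0111111111011111
0111111110011110
1111111101111101
1111111001111001
count of 1: 12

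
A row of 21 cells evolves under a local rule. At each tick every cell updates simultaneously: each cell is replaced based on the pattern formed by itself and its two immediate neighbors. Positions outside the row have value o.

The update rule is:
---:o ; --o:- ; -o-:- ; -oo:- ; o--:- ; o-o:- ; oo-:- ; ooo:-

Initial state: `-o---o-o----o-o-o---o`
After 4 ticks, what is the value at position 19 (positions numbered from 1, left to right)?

-

---o-----oo-------o--
-o---ooo----ooooo----
---o-----oo-------oo-
-o---ooo----ooooo----
position 19 holds -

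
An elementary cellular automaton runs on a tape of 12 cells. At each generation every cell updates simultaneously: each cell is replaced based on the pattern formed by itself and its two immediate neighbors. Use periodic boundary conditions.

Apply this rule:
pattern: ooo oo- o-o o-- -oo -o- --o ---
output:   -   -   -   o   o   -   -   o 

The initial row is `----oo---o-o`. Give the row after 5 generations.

generation 1: ooo-o-oo----
generation 2: o-----o-ooo-
generation 3: -oooo---o---
generation 4: -o---oo--ooo
generation 5: --oo-o-o-o--

--oo-o-o-o--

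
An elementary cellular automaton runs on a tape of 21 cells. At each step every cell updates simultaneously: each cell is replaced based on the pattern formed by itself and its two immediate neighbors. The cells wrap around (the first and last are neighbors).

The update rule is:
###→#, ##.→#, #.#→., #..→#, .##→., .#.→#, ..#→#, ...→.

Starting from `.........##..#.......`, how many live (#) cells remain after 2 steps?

7

........#.#####......
.......##..#####.....
count of #: 7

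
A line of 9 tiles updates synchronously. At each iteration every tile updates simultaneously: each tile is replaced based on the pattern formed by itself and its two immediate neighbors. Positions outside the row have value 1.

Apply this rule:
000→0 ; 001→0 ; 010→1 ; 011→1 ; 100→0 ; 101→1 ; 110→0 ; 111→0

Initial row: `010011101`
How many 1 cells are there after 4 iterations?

110010011
000010010
000010011
000010010
count of 1: 2

2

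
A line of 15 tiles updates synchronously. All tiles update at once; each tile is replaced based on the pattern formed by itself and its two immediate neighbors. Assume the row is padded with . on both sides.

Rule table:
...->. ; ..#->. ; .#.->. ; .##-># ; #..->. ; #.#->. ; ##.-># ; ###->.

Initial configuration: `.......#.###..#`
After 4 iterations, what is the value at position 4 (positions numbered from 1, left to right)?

.........#.#...
...............
...............  (fixed point — unchanged through iteration 4)
position 4 holds .

.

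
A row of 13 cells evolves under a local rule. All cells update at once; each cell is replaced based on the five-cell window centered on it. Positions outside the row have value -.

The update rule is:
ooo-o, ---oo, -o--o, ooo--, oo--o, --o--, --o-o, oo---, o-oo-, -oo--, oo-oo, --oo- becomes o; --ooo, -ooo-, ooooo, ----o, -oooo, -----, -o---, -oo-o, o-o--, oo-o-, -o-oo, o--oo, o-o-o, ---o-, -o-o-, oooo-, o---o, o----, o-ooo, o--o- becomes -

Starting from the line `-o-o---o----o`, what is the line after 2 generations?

-o-----o----o

-o-----o----o
-o-----o----o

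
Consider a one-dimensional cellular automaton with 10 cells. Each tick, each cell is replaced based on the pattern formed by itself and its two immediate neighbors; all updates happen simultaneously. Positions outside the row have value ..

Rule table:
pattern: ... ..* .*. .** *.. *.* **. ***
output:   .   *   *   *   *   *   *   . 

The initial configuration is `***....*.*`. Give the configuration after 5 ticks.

***.******

tick 1: *.**..****
tick 2: *******..*
tick 3: *.....****
tick 4: **...**..*
tick 5: ***.******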